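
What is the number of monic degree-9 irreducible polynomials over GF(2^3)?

Gauss's count: N_{8}(9) = (1/9) Σ_{d|9} μ(9/d)·8^d.
Divisors of 9: 1, 3, 9; μ(9/d) for each: 0, -1, 1.
Σ = − 8^3 + 8^9 = 134217216.
N = 134217216/9 = 14913024.

14913024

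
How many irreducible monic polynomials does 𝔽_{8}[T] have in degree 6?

43596

By the necklace-counting formula, N_8(6) = (1/6) Σ_{d|6} μ(6/d)·8^d.
Divisors of 6: 1, 2, 3, 6; μ(6/d) for each: 1, -1, -1, 1.
Σ = 8^1 − 8^2 − 8^3 + 8^6 = 261576.
N = 261576/6 = 43596.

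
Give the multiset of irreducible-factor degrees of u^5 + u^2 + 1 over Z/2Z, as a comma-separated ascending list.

Write f(u) = u^5 + u^2 + 1.
Roots in Z/2Z: f(0) = 1; f(1) = 1.
Complete factorization: f(u) = (u^5 + u^2 + 1).
Factor degrees with multiplicity: 5 = 5.

5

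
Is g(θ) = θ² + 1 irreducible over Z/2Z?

No

Check for roots in Z/2Z: g(0) = 1; g(1) = 0 → root.
g(1) = 0, so (θ − 1) divides g(θ); g is reducible.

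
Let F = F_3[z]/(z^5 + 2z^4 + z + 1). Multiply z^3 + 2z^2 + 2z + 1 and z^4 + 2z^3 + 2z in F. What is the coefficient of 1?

Multiply in F_3[z]: (z^3 + 2z^2 + 2z + 1)·(z^4 + 2z^3 + 2z) = z^7 + z^6 + z^4 + z^2 + 2z.
Reduce using z^5 ≡ z^4 + 2z + 2 (mod z^5 + 2z^4 + z + 1).
Reduced: 2z^3 + z^2 + z + 1.

1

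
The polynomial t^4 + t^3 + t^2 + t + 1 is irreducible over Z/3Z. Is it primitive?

Write f(t) = t^4 + t^3 + t^2 + t + 1.
|GF(3^4)^×| = 3^4 − 1 = 80. Prime factorization: 80 = 2^4·5.
f is primitive ⇔ t has order 80 in GF(3)[t]/(f), i.e. t^(80/q) ≠ 1 for each prime q | 80.
t^(40) mod f = 1
t^(16) mod f = t.
Since t^(40) = 1, the order of t divides 40 < 80; not primitive.

No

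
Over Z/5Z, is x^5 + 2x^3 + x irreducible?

No

Write h(x) = x^5 + 2x^3 + x.
Check for roots in Z/5Z: h(0) = 0 → root; h(1) = 4; h(2) = 0 → root; h(3) = 0 → root; h(4) = 1.
h(0) = 0, so (x) divides h(x); h is reducible.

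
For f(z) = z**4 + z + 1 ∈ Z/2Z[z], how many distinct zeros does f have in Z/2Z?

Evaluate at each of the 2 elements of Z/2Z:
f(0) = 1; f(1) = 1.
No element is a root.

0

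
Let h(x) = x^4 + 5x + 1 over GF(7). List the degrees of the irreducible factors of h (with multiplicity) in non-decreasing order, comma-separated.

Linear factors from roots: (x + 6), (x + 2).
Complete factorization: h(x) = (x + 2)·(x + 6)·(x^2 + 6x + 3).
Factor degrees with multiplicity: 1 + 1 + 2 = 4.

1, 1, 2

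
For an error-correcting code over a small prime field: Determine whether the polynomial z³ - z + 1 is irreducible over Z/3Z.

Yes

Write g(z) = z³ - z + 1.
Check for roots in Z/3Z: g(0) = 1; g(1) = 1; g(2) = 1.
No roots. A degree-3 polynomial over a field with no linear factor is irreducible.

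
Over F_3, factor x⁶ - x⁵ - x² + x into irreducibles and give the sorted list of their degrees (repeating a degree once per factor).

Write g(x) = x⁶ - x⁵ - x² + x.
Roots in F_3: g(0) = 0 → root; g(1) = 0 → root; g(2) = 0 → root.
Linear factors from roots: (x), (x - 1), (x + 1).
Complete factorization: g(x) = (x)·(x + 1)·(x - 1)^2·(x² + 1).
Factor degrees with multiplicity: 1 + 1 + 1 + 1 + 2 = 6.

1, 1, 1, 1, 2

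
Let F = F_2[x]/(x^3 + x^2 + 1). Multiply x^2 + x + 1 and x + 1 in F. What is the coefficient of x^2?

1

Multiply in F_2[x]: (x^2 + x + 1)·(x + 1) = x^3 + 1.
Reduce using x^3 ≡ x^2 + 1 (mod x^3 + x^2 + 1).
Reduced: x^2.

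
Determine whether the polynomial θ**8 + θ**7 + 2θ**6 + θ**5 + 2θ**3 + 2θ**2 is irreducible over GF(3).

Write h(θ) = θ**8 + θ**7 + 2θ**6 + θ**5 + 2θ**3 + 2θ**2.
Check for roots in GF(3): h(0) = 0 → root; h(1) = 0 → root; h(2) = 1.
h(0) = 0, so (θ) divides h(θ); h is reducible.

No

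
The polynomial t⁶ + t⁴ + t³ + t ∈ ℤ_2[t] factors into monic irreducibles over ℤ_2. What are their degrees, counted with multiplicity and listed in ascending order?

Write f(t) = t⁶ + t⁴ + t³ + t.
Roots in ℤ_2: f(0) = 0 → root; f(1) = 0 → root.
Linear factors from roots: (t), (t + 1).
Complete factorization: f(t) = (t)·(t + 1)^3·(t² + t + 1).
Factor degrees with multiplicity: 1 + 1 + 1 + 1 + 2 = 6.

1, 1, 1, 1, 2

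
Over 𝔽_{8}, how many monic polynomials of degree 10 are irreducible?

Gauss's count: N_{8}(10) = (1/10) Σ_{d|10} μ(10/d)·8^d.
Divisors of 10: 1, 2, 5, 10; μ(10/d) for each: 1, -1, -1, 1.
Σ = 8^1 − 8^2 − 8^5 + 8^10 = 1073709000.
N = 1073709000/10 = 107370900.

107370900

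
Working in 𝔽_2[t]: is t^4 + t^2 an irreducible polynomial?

Write h(t) = t^4 + t^2.
Check for roots in 𝔽_2: h(0) = 0 → root; h(1) = 0 → root.
h(0) = 0, so (t) divides h(t); h is reducible.

No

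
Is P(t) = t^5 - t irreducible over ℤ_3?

Check for roots in ℤ_3: P(0) = 0 → root; P(1) = 0 → root; P(2) = 0 → root.
P(0) = 0, so (t) divides P(t); P is reducible.

No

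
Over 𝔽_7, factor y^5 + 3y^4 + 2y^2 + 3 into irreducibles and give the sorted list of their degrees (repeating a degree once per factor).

Write g(y) = y^5 + 3y^4 + 2y^2 + 3.
Linear factors from roots: (y - 2), (y + 3), (y + 1).
Complete factorization: g(y) = (y + 1)·(y + 3)·(y - 2)·(y^2 + y + 3).
Factor degrees with multiplicity: 1 + 1 + 1 + 2 = 5.

1, 1, 1, 2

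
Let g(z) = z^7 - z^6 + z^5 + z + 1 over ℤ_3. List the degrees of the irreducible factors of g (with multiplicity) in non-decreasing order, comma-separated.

1, 1, 2, 3

Roots in ℤ_3: g(0) = 1; g(1) = 0 → root; g(2) = 0 → root.
Linear factors from roots: (z - 1), (z + 1).
Complete factorization: g(z) = (z + 1)·(z - 1)·(z^2 + z - 1)·(z^3 + z^2 - z + 1).
Factor degrees with multiplicity: 1 + 1 + 2 + 3 = 7.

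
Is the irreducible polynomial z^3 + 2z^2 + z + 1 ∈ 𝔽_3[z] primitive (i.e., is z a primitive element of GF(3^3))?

Yes

Write f(z) = z^3 + 2z^2 + z + 1.
|GF(3^3)^×| = 3^3 − 1 = 26. Prime factorization: 26 = 2·13.
f is primitive ⇔ z has order 26 in GF(3)[z]/(f), i.e. z^(26/q) ≠ 1 for each prime q | 26.
z^(13) mod f = 2.
z^(2) mod f = z^2.
None equal 1, so z has full order 26; f is primitive.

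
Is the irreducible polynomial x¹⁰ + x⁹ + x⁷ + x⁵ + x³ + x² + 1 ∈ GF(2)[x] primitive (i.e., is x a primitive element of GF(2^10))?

No

Write f(x) = x¹⁰ + x⁹ + x⁷ + x⁵ + x³ + x² + 1.
|GF(2^10)^×| = 2^10 − 1 = 1023. Prime factorization: 1023 = 3·11·31.
f is primitive ⇔ x has order 1023 in GF(2)[x]/(f), i.e. x^(1023/q) ≠ 1 for each prime q | 1023.
x^(341) mod f = 1
x^(93) mod f = x⁸ + x⁵ + x.
x^(33) mod f = x⁹ + x⁵ + x⁴ + x³ + 1.
Since x^(341) = 1, the order of x divides 341 < 1023; not primitive.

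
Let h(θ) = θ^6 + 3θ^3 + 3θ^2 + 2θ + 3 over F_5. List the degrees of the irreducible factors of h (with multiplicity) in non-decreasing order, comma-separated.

Roots in F_5: h(0) = 3; h(1) = 2; h(2) = 2; h(3) = 1; h(4) = 2.
Complete factorization: h(θ) = (θ^6 + 3θ^3 + 3θ^2 + 2θ + 3).
Factor degrees with multiplicity: 6 = 6.

6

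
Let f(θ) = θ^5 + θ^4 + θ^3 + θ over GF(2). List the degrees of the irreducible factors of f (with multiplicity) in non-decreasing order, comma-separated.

1, 1, 3

Roots in GF(2): f(0) = 0 → root; f(1) = 0 → root.
Linear factors from roots: (θ), (θ + 1).
Complete factorization: f(θ) = (θ)·(θ + 1)·(θ^3 + θ + 1).
Factor degrees with multiplicity: 1 + 1 + 3 = 5.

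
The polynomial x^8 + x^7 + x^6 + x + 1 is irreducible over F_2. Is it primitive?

Yes

Write f(x) = x^8 + x^7 + x^6 + x + 1.
|GF(2^8)^×| = 2^8 − 1 = 255. Prime factorization: 255 = 3·5·17.
f is primitive ⇔ x has order 255 in GF(2)[x]/(f), i.e. x^(255/q) ≠ 1 for each prime q | 255.
x^(85) mod f = x^7 + x^5 + x^3 + x^2.
x^(51) mod f = x^7 + x^4 + x + 1.
x^(15) mod f = x^7 + x^6 + x^5 + x^3 + x^2 + x.
None equal 1, so x has full order 255; f is primitive.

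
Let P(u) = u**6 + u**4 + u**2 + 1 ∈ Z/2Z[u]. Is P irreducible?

Check for roots in Z/2Z: P(0) = 1; P(1) = 0 → root.
P(1) = 0, so (u − 1) divides P(u); P is reducible.

No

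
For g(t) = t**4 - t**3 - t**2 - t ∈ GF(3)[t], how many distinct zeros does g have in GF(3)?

Evaluate at each of the 3 elements of GF(3):
g(0) = 0 → root; g(1) = 1; g(2) = 2.
Roots: {0}.

1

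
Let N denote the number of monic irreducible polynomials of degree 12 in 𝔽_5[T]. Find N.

The number of monic irreducibles of degree 12 over GF(5) is (1/12)·Σ_{d∣12} μ(12/d) 5^d.
Divisors of 12: 1, 2, 3, 4, 6, 12; μ(12/d) for each: 0, 1, 0, -1, -1, 1.
Σ = 5^2 − 5^4 − 5^6 + 5^12 = 244124400.
N = 244124400/12 = 20343700.

20343700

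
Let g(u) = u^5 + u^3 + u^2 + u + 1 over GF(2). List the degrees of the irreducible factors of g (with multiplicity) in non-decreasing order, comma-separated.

Roots in GF(2): g(0) = 1; g(1) = 1.
Complete factorization: g(u) = (u^5 + u^3 + u^2 + u + 1).
Factor degrees with multiplicity: 5 = 5.

5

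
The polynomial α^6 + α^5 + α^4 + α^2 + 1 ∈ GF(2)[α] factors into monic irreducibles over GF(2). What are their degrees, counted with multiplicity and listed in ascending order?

6

Write f(α) = α^6 + α^5 + α^4 + α^2 + 1.
Roots in GF(2): f(0) = 1; f(1) = 1.
Complete factorization: f(α) = (α^6 + α^5 + α^4 + α^2 + 1).
Factor degrees with multiplicity: 6 = 6.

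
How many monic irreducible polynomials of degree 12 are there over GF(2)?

335

The number of monic irreducibles of degree 12 over GF(2) is (1/12)·Σ_{d∣12} μ(12/d) 2^d.
Divisors of 12: 1, 2, 3, 4, 6, 12; μ(12/d) for each: 0, 1, 0, -1, -1, 1.
Σ = 2^2 − 2^4 − 2^6 + 2^12 = 4020.
N = 4020/12 = 335.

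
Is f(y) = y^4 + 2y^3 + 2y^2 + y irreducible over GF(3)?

No

Check for roots in GF(3): f(0) = 0 → root; f(1) = 0 → root; f(2) = 0 → root.
f(0) = 0, so (y) divides f(y); f is reducible.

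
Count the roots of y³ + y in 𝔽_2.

2

Write g(y) = y³ + y.
Evaluate at each of the 2 elements of 𝔽_2:
g(0) = 0 → root; g(1) = 0 → root.
Roots: {0, 1}.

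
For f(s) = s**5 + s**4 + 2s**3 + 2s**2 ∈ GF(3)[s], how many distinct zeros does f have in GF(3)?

Evaluate at each of the 3 elements of GF(3):
f(0) = 0 → root; f(1) = 0 → root; f(2) = 0 → root.
Roots: {0, 1, 2}.

3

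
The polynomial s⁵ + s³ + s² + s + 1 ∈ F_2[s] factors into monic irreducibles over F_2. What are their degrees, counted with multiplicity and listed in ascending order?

Write g(s) = s⁵ + s³ + s² + s + 1.
Roots in F_2: g(0) = 1; g(1) = 1.
Complete factorization: g(s) = (s⁵ + s³ + s² + s + 1).
Factor degrees with multiplicity: 5 = 5.

5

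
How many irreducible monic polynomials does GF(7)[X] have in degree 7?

x^(7^7) − x is the product of all monic irreducibles of degree dividing 7; Möbius inversion gives N = (1/7) Σ μ(7/d)·7^d.
Divisors of 7: 1, 7; μ(7/d) for each: -1, 1.
Σ = − 7^1 + 7^7 = 823536.
N = 823536/7 = 117648.

117648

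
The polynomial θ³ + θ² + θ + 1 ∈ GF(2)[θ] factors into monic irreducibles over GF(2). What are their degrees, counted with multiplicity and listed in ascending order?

1, 1, 1

Write h(θ) = θ³ + θ² + θ + 1.
Roots in GF(2): h(0) = 1; h(1) = 0 → root.
Linear factors from roots: (θ + 1).
Complete factorization: h(θ) = (θ + 1)^3.
Factor degrees with multiplicity: 1 + 1 + 1 = 3.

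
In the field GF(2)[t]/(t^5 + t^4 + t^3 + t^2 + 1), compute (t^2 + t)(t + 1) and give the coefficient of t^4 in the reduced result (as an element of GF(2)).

0

Multiply in GF(2)[t]: (t^2 + t)·(t + 1) = t^3 + t.
Reduced: t^3 + t.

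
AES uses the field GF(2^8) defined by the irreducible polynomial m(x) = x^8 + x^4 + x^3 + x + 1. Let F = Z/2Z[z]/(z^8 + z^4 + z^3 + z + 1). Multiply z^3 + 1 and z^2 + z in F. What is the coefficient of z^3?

Multiply in Z/2Z[z]: (z^3 + 1)·(z^2 + z) = z^5 + z^4 + z^2 + z.
Reduced: z^5 + z^4 + z^2 + z.

0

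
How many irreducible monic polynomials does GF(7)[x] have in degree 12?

1153430600

Gauss's count: N_{7}(12) = (1/12) Σ_{d|12} μ(12/d)·7^d.
Divisors of 12: 1, 2, 3, 4, 6, 12; μ(12/d) for each: 0, 1, 0, -1, -1, 1.
Σ = 7^2 − 7^4 − 7^6 + 7^12 = 13841167200.
N = 13841167200/12 = 1153430600.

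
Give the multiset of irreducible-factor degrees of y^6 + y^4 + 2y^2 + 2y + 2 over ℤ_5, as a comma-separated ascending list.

Write f(y) = y^6 + y^4 + 2y^2 + 2y + 2.
Roots in ℤ_5: f(0) = 2; f(1) = 3; f(2) = 4; f(3) = 1; f(4) = 4.
Complete factorization: f(y) = (y^6 + y^4 + 2y^2 + 2y + 2).
Factor degrees with multiplicity: 6 = 6.

6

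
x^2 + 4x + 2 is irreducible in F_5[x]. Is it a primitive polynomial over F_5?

Yes

Write f(x) = x^2 + 4x + 2.
|GF(5^2)^×| = 5^2 − 1 = 24. Prime factorization: 24 = 2^3·3.
f is primitive ⇔ x has order 24 in GF(5)[x]/(f), i.e. x^(24/q) ≠ 1 for each prime q | 24.
x^(12) mod f = 4.
x^(8) mod f = 2x + 1.
None equal 1, so x has full order 24; f is primitive.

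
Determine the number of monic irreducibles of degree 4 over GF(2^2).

x^(4^4) − x is the product of all monic irreducibles of degree dividing 4; Möbius inversion gives N = (1/4) Σ μ(4/d)·4^d.
Divisors of 4: 1, 2, 4; μ(4/d) for each: 0, -1, 1.
Σ = − 4^2 + 4^4 = 240.
N = 240/4 = 60.

60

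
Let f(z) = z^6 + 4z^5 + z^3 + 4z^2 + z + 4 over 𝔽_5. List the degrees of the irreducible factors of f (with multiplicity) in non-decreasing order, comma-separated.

Roots in 𝔽_5: f(0) = 4; f(1) = 0 → root; f(2) = 2; f(3) = 1; f(4) = 3.
Linear factors from roots: (z + 4).
Complete factorization: f(z) = (z + 4)·(z^2 + 4z + 2)·(z^3 + z^2 + 4z + 3).
Factor degrees with multiplicity: 1 + 2 + 3 = 6.

1, 2, 3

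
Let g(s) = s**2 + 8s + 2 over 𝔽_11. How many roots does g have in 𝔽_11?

2

Evaluate at each of the 11 elements of 𝔽_11:
g(0) = 2; g(1) = 0 → root; g(2) = 0 → root; g(3) = 2; g(4) = 6; g(5) = 1; g(6) = 9; g(7) = 8; g(8) = 9; g(9) = 1; g(10) = 6.
Roots: {1, 2}.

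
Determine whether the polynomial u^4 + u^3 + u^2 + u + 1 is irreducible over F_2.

Write P(u) = u^4 + u^3 + u^2 + u + 1.
Check for roots in F_2: P(0) = 1; P(1) = 1.
No roots, so no linear factors.
Monic irreducibles of degree 2 over GF(2): u^2 + u + 1.
None of them divide P (all give nonzero remainder).
No irreducible factor of degree ≤ 2 exists, so P is irreducible over GF(2).

Yes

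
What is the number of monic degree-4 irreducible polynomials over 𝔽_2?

Gauss's count: N_{2}(4) = (1/4) Σ_{d|4} μ(4/d)·2^d.
Divisors of 4: 1, 2, 4; μ(4/d) for each: 0, -1, 1.
Σ = − 2^2 + 2^4 = 12.
N = 12/4 = 3.

3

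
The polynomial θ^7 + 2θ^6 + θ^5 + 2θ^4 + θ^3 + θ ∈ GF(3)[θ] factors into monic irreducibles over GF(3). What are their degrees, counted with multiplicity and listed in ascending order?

1, 1, 2, 3

Write f(θ) = θ^7 + 2θ^6 + θ^5 + 2θ^4 + θ^3 + θ.
Roots in GF(3): f(0) = 0 → root; f(1) = 2; f(2) = 0 → root.
Linear factors from roots: (θ), (θ + 1).
Complete factorization: f(θ) = (θ)·(θ + 1)·(θ^2 + 1)·(θ^3 + θ^2 + 2θ + 1).
Factor degrees with multiplicity: 1 + 1 + 2 + 3 = 7.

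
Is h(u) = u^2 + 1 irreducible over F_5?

Check for roots in F_5: h(0) = 1; h(1) = 2; h(2) = 0 → root; h(3) = 0 → root; h(4) = 2.
h(2) = 0, so (u − 2) divides h(u); h is reducible.

No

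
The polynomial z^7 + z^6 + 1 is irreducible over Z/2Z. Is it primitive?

Yes

Write f(z) = z^7 + z^6 + 1.
|GF(2^7)^×| = 2^7 − 1 = 127. Prime factorization: 127 = 127.
f is primitive ⇔ z has order 127 in GF(2)[z]/(f), i.e. z^(127/q) ≠ 1 for each prime q | 127.
z^(1) mod f = z.
None equal 1, so z has full order 127; f is primitive.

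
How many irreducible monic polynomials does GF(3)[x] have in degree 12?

44220

By the necklace-counting formula, N_3(12) = (1/12) Σ_{d|12} μ(12/d)·3^d.
Divisors of 12: 1, 2, 3, 4, 6, 12; μ(12/d) for each: 0, 1, 0, -1, -1, 1.
Σ = 3^2 − 3^4 − 3^6 + 3^12 = 530640.
N = 530640/12 = 44220.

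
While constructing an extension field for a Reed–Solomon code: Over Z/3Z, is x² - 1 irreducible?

No

Write h(x) = x² - 1.
Check for roots in Z/3Z: h(0) = 2; h(1) = 0 → root; h(2) = 0 → root.
h(1) = 0, so (x − 1) divides h(x); h is reducible.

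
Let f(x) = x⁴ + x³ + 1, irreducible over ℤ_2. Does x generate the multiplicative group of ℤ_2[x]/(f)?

Yes

|GF(2^4)^×| = 2^4 − 1 = 15. Prime factorization: 15 = 3·5.
f is primitive ⇔ x has order 15 in GF(2)[x]/(f), i.e. x^(15/q) ≠ 1 for each prime q | 15.
x^(5) mod f = x³ + x + 1.
x^(3) mod f = x³.
None equal 1, so x has full order 15; f is primitive.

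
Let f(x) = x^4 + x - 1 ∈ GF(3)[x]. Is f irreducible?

Yes

Check for roots in GF(3): f(0) = 2; f(1) = 1; f(2) = 2.
No roots, so no linear factors.
Monic irreducibles of degree 2 over GF(3): x^2 + 1, x^2 + x - 1, x^2 - x - 1.
None of them divide f (all give nonzero remainder).
No irreducible factor of degree ≤ 2 exists, so f is irreducible over GF(3).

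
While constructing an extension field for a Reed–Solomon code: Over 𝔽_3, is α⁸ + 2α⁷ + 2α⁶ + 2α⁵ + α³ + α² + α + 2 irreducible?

Write P(α) = α⁸ + 2α⁷ + 2α⁶ + 2α⁵ + α³ + α² + α + 2.
Check for roots in 𝔽_3: P(0) = 2; P(1) = 0 → root; P(2) = 0 → root.
P(1) = 0, so (α − 1) divides P(α); P is reducible.

No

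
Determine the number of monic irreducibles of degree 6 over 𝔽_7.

19544

Gauss's count: N_{7}(6) = (1/6) Σ_{d|6} μ(6/d)·7^d.
Divisors of 6: 1, 2, 3, 6; μ(6/d) for each: 1, -1, -1, 1.
Σ = 7^1 − 7^2 − 7^3 + 7^6 = 117264.
N = 117264/6 = 19544.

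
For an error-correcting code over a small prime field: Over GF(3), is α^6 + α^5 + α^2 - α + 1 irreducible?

Write h(α) = α^6 + α^5 + α^2 - α + 1.
Check for roots in GF(3): h(0) = 1; h(1) = 0 → root; h(2) = 0 → root.
h(1) = 0, so (α − 1) divides h(α); h is reducible.

No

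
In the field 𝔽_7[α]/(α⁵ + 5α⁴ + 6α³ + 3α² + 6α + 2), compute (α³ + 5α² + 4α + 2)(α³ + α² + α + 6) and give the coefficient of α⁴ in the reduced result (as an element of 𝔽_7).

6

Multiply in 𝔽_7[α]: (α³ + 5α² + 4α + 2)·(α³ + α² + α + 6) = α⁶ + 6α⁵ + 3α⁴ + 3α³ + α² + 5α + 5.
Reduce using α⁵ ≡ 2α⁴ + α³ + 4α² + α + 5 (mod α⁵ + 5α⁴ + 6α³ + 3α² + 6α + 2).
Reduced: 6α⁴ + α³ + 6α² + 4α + 3.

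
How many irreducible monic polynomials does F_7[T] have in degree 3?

112

By the necklace-counting formula, N_7(3) = (1/3) Σ_{d|3} μ(3/d)·7^d.
Divisors of 3: 1, 3; μ(3/d) for each: -1, 1.
Σ = − 7^1 + 7^3 = 336.
N = 336/3 = 112.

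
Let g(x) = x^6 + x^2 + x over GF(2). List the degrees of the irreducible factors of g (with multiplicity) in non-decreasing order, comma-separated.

Roots in GF(2): g(0) = 0 → root; g(1) = 1.
Linear factors from roots: (x).
Complete factorization: g(x) = (x)·(x^2 + x + 1)·(x^3 + x^2 + 1).
Factor degrees with multiplicity: 1 + 2 + 3 = 6.

1, 2, 3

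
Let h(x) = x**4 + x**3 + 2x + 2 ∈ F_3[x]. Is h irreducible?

No

Check for roots in F_3: h(0) = 2; h(1) = 0 → root; h(2) = 0 → root.
h(1) = 0, so (x − 1) divides h(x); h is reducible.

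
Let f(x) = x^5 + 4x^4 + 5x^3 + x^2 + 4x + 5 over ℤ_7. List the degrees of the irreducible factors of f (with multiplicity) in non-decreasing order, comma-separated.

1, 1, 1, 2

Linear factors from roots: (x + 4), (x + 2), (x + 1).
Complete factorization: f(x) = (x + 1)·(x + 2)·(x + 4)·(x^2 + 4x + 5).
Factor degrees with multiplicity: 1 + 1 + 1 + 2 = 5.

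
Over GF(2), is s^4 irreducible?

No

Write P(s) = s^4.
Check for roots in GF(2): P(0) = 0 → root; P(1) = 1.
P(0) = 0, so (s) divides P(s); P is reducible.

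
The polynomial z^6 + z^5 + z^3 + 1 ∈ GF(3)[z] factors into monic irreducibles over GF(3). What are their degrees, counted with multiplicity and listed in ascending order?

1, 2, 3

Write h(z) = z^6 + z^5 + z^3 + 1.
Roots in GF(3): h(0) = 1; h(1) = 1; h(2) = 0 → root.
Linear factors from roots: (z + 1).
Complete factorization: h(z) = (z + 1)·(z^2 + 1)·(z^3 + 2z + 1).
Factor degrees with multiplicity: 1 + 2 + 3 = 6.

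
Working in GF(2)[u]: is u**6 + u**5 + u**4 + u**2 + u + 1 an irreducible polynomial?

Write g(u) = u**6 + u**5 + u**4 + u**2 + u + 1.
Check for roots in GF(2): g(0) = 1; g(1) = 0 → root.
g(1) = 0, so (u − 1) divides g(u); g is reducible.

No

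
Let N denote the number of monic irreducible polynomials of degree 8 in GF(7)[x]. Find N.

x^(7^8) − x is the product of all monic irreducibles of degree dividing 8; Möbius inversion gives N = (1/8) Σ μ(8/d)·7^d.
Divisors of 8: 1, 2, 4, 8; μ(8/d) for each: 0, 0, -1, 1.
Σ = − 7^4 + 7^8 = 5762400.
N = 5762400/8 = 720300.

720300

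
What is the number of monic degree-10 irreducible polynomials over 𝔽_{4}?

104754

By the necklace-counting formula, N_4(10) = (1/10) Σ_{d|10} μ(10/d)·4^d.
Divisors of 10: 1, 2, 5, 10; μ(10/d) for each: 1, -1, -1, 1.
Σ = 4^1 − 4^2 − 4^5 + 4^10 = 1047540.
N = 1047540/10 = 104754.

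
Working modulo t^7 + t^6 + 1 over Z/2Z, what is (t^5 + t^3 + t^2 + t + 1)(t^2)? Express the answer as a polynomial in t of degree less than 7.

t^6 + t^5 + t^4 + t^3 + t^2 + 1

Multiply in Z/2Z[t]: (t^5 + t^3 + t^2 + t + 1)·(t^2) = t^7 + t^5 + t^4 + t^3 + t^2.
Reduce using t^7 ≡ t^6 + 1 (mod t^7 + t^6 + 1).
Reduced: t^6 + t^5 + t^4 + t^3 + t^2 + 1.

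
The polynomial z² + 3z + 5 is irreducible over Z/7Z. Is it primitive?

Write f(z) = z² + 3z + 5.
|GF(7^2)^×| = 7^2 − 1 = 48. Prime factorization: 48 = 2^4·3.
f is primitive ⇔ z has order 48 in GF(7)[z]/(f), i.e. z^(48/q) ≠ 1 for each prime q | 48.
z^(24) mod f = 6.
z^(16) mod f = 4.
None equal 1, so z has full order 48; f is primitive.

Yes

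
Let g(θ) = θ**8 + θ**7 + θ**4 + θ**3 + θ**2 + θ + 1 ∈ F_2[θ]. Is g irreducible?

Check for roots in F_2: g(0) = 1; g(1) = 1.
No roots, so no linear factors.
Monic irreducibles of degree 2 over GF(2): θ**2 + θ + 1.
None of them divide g (all give nonzero remainder).
Monic irreducibles of degree 3 over GF(2): θ**3 + θ + 1, θ**3 + θ**2 + 1.
None of them divide g (all give nonzero remainder).
Monic irreducibles of degree 4 over GF(2): θ**4 + θ + 1, θ**4 + θ**3 + 1, θ**4 + θ**3 + θ**2 + θ + 1.
None of them divide g (all give nonzero remainder).
No irreducible factor of degree ≤ 4 exists, so g is irreducible over GF(2).

Yes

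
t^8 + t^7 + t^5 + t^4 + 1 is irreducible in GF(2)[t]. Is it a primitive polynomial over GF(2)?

No

Write f(t) = t^8 + t^7 + t^5 + t^4 + 1.
|GF(2^8)^×| = 2^8 − 1 = 255. Prime factorization: 255 = 3·5·17.
f is primitive ⇔ t has order 255 in GF(2)[t]/(f), i.e. t^(255/q) ≠ 1 for each prime q | 255.
t^(85) mod f = t^7 + t^6 + t^3 + t^2 + 1.
t^(51) mod f = 1
t^(15) mod f = t^5 + t^4 + t + 1.
Since t^(51) = 1, the order of t divides 51 < 255; not primitive.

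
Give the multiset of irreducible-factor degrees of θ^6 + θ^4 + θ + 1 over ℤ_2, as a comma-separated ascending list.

1, 2, 3

Write h(θ) = θ^6 + θ^4 + θ + 1.
Roots in ℤ_2: h(0) = 1; h(1) = 0 → root.
Linear factors from roots: (θ + 1).
Complete factorization: h(θ) = (θ + 1)·(θ^2 + θ + 1)·(θ^3 + θ + 1).
Factor degrees with multiplicity: 1 + 2 + 3 = 6.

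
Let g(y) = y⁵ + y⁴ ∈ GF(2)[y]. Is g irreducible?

No

Check for roots in GF(2): g(0) = 0 → root; g(1) = 0 → root.
g(0) = 0, so (y) divides g(y); g is reducible.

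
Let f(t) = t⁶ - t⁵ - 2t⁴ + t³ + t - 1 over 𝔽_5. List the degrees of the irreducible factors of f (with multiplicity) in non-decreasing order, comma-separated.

Roots in 𝔽_5: f(0) = 4; f(1) = 4; f(2) = 4; f(3) = 3; f(4) = 2.
Complete factorization: f(t) = (t² + t + 2)·(t⁴ - 2t³ - 2t² + 2t + 2).
Factor degrees with multiplicity: 2 + 4 = 6.

2, 4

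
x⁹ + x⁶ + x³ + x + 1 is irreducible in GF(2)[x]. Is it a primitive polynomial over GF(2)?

No

Write f(x) = x⁹ + x⁶ + x³ + x + 1.
|GF(2^9)^×| = 2^9 − 1 = 511. Prime factorization: 511 = 7·73.
f is primitive ⇔ x has order 511 in GF(2)[x]/(f), i.e. x^(511/q) ≠ 1 for each prime q | 511.
x^(73) mod f = 1
x^(7) mod f = x⁷.
Since x^(73) = 1, the order of x divides 73 < 511; not primitive.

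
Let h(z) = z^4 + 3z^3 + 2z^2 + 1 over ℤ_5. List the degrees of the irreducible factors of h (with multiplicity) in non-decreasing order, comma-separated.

Roots in ℤ_5: h(0) = 1; h(1) = 2; h(2) = 4; h(3) = 1; h(4) = 1.
Complete factorization: h(z) = (z^4 + 3z^3 + 2z^2 + 1).
Factor degrees with multiplicity: 4 = 4.

4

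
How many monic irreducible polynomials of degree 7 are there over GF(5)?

11160

By the necklace-counting formula, N_5(7) = (1/7) Σ_{d|7} μ(7/d)·5^d.
Divisors of 7: 1, 7; μ(7/d) for each: -1, 1.
Σ = − 5^1 + 5^7 = 78120.
N = 78120/7 = 11160.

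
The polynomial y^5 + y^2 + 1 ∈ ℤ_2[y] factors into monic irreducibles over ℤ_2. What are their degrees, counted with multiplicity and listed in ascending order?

5

Write g(y) = y^5 + y^2 + 1.
Roots in ℤ_2: g(0) = 1; g(1) = 1.
Complete factorization: g(y) = (y^5 + y^2 + 1).
Factor degrees with multiplicity: 5 = 5.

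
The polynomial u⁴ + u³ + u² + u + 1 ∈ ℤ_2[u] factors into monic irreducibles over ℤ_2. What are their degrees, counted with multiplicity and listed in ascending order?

Write f(u) = u⁴ + u³ + u² + u + 1.
Roots in ℤ_2: f(0) = 1; f(1) = 1.
Complete factorization: f(u) = (u⁴ + u³ + u² + u + 1).
Factor degrees with multiplicity: 4 = 4.

4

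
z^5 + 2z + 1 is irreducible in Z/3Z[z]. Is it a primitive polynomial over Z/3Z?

Write f(z) = z^5 + 2z + 1.
|GF(3^5)^×| = 3^5 − 1 = 242. Prime factorization: 242 = 2·11^2.
f is primitive ⇔ z has order 242 in GF(3)[z]/(f), i.e. z^(242/q) ≠ 1 for each prime q | 242.
z^(121) mod f = 2.
z^(22) mod f = 2z^3 + 2z^2 + z + 1.
None equal 1, so z has full order 242; f is primitive.

Yes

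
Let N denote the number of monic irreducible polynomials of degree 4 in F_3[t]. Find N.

18

The number of monic irreducibles of degree 4 over GF(3) is (1/4)·Σ_{d∣4} μ(4/d) 3^d.
Divisors of 4: 1, 2, 4; μ(4/d) for each: 0, -1, 1.
Σ = − 3^2 + 3^4 = 72.
N = 72/4 = 18.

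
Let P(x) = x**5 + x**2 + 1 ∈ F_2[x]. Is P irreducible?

Check for roots in F_2: P(0) = 1; P(1) = 1.
No roots, so no linear factors.
Monic irreducibles of degree 2 over GF(2): x**2 + x + 1.
None of them divide P (all give nonzero remainder).
No irreducible factor of degree ≤ 2 exists, so P is irreducible over GF(2).

Yes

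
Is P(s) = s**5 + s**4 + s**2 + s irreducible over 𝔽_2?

No

Check for roots in 𝔽_2: P(0) = 0 → root; P(1) = 0 → root.
P(0) = 0, so (s) divides P(s); P is reducible.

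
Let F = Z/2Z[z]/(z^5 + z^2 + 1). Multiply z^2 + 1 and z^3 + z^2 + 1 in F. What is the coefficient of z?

Multiply in Z/2Z[z]: (z^2 + 1)·(z^3 + z^2 + 1) = z^5 + z^4 + z^3 + 1.
Reduce using z^5 ≡ z^2 + 1 (mod z^5 + z^2 + 1).
Reduced: z^4 + z^3 + z^2.

0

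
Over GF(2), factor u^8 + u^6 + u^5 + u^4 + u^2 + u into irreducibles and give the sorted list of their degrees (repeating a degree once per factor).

1, 1, 1, 1, 1, 3

Write g(u) = u^8 + u^6 + u^5 + u^4 + u^2 + u.
Roots in GF(2): g(0) = 0 → root; g(1) = 0 → root.
Linear factors from roots: (u), (u + 1).
Complete factorization: g(u) = (u)·(u + 1)^4·(u^3 + u + 1).
Factor degrees with multiplicity: 1 + 1 + 1 + 1 + 1 + 3 = 8.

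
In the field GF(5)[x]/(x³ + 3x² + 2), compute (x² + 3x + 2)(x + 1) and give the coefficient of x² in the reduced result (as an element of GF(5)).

Multiply in GF(5)[x]: (x² + 3x + 2)·(x + 1) = x³ + 4x² + 2.
Reduce using x³ ≡ 2x² + 3 (mod x³ + 3x² + 2).
Reduced: x².

1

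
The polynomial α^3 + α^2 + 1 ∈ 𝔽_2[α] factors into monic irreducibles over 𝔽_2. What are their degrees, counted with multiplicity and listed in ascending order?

Write h(α) = α^3 + α^2 + 1.
Roots in 𝔽_2: h(0) = 1; h(1) = 1.
Complete factorization: h(α) = (α^3 + α^2 + 1).
Factor degrees with multiplicity: 3 = 3.

3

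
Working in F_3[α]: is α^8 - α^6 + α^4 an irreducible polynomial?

No

Write m(α) = α^8 - α^6 + α^4.
Check for roots in F_3: m(0) = 0 → root; m(1) = 1; m(2) = 1.
m(0) = 0, so (α) divides m(α); m is reducible.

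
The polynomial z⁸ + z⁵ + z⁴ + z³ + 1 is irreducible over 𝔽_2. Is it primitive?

Write f(z) = z⁸ + z⁵ + z⁴ + z³ + 1.
|GF(2^8)^×| = 2^8 − 1 = 255. Prime factorization: 255 = 3·5·17.
f is primitive ⇔ z has order 255 in GF(2)[z]/(f), i.e. z^(255/q) ≠ 1 for each prime q | 255.
z^(85) mod f = 1
z^(51) mod f = 1
z^(15) mod f = z⁶ + z³ + z² + z.
Since z^(85) = 1, the order of z divides 85 < 255; not primitive.

No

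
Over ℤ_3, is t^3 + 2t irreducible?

No

Write m(t) = t^3 + 2t.
Check for roots in ℤ_3: m(0) = 0 → root; m(1) = 0 → root; m(2) = 0 → root.
m(0) = 0, so (t) divides m(t); m is reducible.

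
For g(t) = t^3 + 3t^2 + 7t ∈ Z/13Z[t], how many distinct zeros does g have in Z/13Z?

Evaluate at each of the 13 elements of Z/13Z:
g(0) = 0 → root; g(1) = 11; g(2) = 8; g(3) = 10; g(4) = 10; g(5) = 1; g(6) = 2; g(7) = 6; g(8) = 6; g(9) = 8; g(10) = 5; g(11) = 3; g(12) = 8.
Roots: {0}.

1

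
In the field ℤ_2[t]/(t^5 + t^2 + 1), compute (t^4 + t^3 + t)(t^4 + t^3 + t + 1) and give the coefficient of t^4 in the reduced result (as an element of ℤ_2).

Multiply in ℤ_2[t]: (t^4 + t^3 + t)·(t^4 + t^3 + t + 1) = t^8 + t^6 + t^4 + t^3 + t^2 + t.
Reduce using t^5 ≡ t^2 + 1 (mod t^5 + t^2 + 1).
Reduced: t^4 + t^3 + 1.

1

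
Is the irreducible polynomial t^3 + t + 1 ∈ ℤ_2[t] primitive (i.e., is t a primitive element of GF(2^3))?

Yes

Write f(t) = t^3 + t + 1.
|GF(2^3)^×| = 2^3 − 1 = 7. Prime factorization: 7 = 7.
f is primitive ⇔ t has order 7 in GF(2)[t]/(f), i.e. t^(7/q) ≠ 1 for each prime q | 7.
t^(1) mod f = t.
None equal 1, so t has full order 7; f is primitive.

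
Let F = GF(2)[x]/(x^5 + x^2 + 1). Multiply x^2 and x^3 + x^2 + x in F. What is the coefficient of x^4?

1

Multiply in GF(2)[x]: (x^2)·(x^3 + x^2 + x) = x^5 + x^4 + x^3.
Reduce using x^5 ≡ x^2 + 1 (mod x^5 + x^2 + 1).
Reduced: x^4 + x^3 + x^2 + 1.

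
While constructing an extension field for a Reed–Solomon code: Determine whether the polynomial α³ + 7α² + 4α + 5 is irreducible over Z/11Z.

Write m(α) = α³ + 7α² + 4α + 5.
Check each element of Z/11Z for a root: m(0)=5, m(1)=6, m(2)=5, m(3)=8, m(4)=10, m(5)=6, m(6)=2, m(7)=4, m(8)=7, m(9)=6, m(10)=7.
No roots. A degree-3 polynomial over a field with no linear factor is irreducible.

Yes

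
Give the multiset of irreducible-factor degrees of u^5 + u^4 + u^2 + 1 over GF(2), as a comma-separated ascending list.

1, 4

Write g(u) = u^5 + u^4 + u^2 + 1.
Roots in GF(2): g(0) = 1; g(1) = 0 → root.
Linear factors from roots: (u + 1).
Complete factorization: g(u) = (u + 1)·(u^4 + u + 1).
Factor degrees with multiplicity: 1 + 4 = 5.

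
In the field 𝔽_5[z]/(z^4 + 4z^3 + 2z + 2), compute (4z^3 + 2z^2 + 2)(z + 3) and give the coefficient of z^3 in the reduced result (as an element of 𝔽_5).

3

Multiply in 𝔽_5[z]: (4z^3 + 2z^2 + 2)·(z + 3) = 4z^4 + 4z^3 + z^2 + 2z + 1.
Reduce using z^4 ≡ z^3 + 3z + 3 (mod z^4 + 4z^3 + 2z + 2).
Reduced: 3z^3 + z^2 + 4z + 3.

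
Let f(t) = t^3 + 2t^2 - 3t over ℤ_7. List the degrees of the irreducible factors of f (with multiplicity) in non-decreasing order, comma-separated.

1, 1, 1

Linear factors from roots: (t), (t - 1), (t + 3).
Complete factorization: f(t) = (t)·(t + 3)·(t - 1).
Factor degrees with multiplicity: 1 + 1 + 1 = 3.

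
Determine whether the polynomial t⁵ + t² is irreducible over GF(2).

No

Write f(t) = t⁵ + t².
Check for roots in GF(2): f(0) = 0 → root; f(1) = 0 → root.
f(0) = 0, so (t) divides f(t); f is reducible.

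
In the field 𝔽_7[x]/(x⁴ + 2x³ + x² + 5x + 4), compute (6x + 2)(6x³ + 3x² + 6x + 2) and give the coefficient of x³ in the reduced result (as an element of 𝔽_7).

0

Multiply in 𝔽_7[x]: (6x + 2)·(6x³ + 3x² + 6x + 2) = x⁴ + 2x³ + 3x + 4.
Reduce using x⁴ ≡ 5x³ + 6x² + 2x + 3 (mod x⁴ + 2x³ + x² + 5x + 4).
Reduced: 6x² + 5x.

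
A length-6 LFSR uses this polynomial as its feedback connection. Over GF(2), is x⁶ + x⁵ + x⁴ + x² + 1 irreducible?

Write P(x) = x⁶ + x⁵ + x⁴ + x² + 1.
Check for roots in GF(2): P(0) = 1; P(1) = 1.
No roots, so no linear factors.
Monic irreducibles of degree 2 over GF(2): x² + x + 1.
None of them divide P (all give nonzero remainder).
Monic irreducibles of degree 3 over GF(2): x³ + x + 1, x³ + x² + 1.
None of them divide P (all give nonzero remainder).
No irreducible factor of degree ≤ 3 exists, so P is irreducible over GF(2).

Yes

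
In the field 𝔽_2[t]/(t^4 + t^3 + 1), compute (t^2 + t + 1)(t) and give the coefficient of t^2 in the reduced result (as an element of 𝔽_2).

Multiply in 𝔽_2[t]: (t^2 + t + 1)·(t) = t^3 + t^2 + t.
Reduced: t^3 + t^2 + t.

1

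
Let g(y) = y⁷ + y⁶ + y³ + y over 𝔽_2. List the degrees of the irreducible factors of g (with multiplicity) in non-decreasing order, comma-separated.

Roots in 𝔽_2: g(0) = 0 → root; g(1) = 0 → root.
Linear factors from roots: (y), (y + 1).
Complete factorization: g(y) = (y)·(y + 1)·(y² + y + 1)·(y³ + y² + 1).
Factor degrees with multiplicity: 1 + 1 + 2 + 3 = 7.

1, 1, 2, 3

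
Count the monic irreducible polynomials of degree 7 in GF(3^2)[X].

683280

The number of monic irreducibles of degree 7 over GF(9) is (1/7)·Σ_{d∣7} μ(7/d) 9^d.
Divisors of 7: 1, 7; μ(7/d) for each: -1, 1.
Σ = − 9^1 + 9^7 = 4782960.
N = 4782960/7 = 683280.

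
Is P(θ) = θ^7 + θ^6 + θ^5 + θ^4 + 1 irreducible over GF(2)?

Yes

Check for roots in GF(2): P(0) = 1; P(1) = 1.
No roots, so no linear factors.
Monic irreducibles of degree 2 over GF(2): θ^2 + θ + 1.
None of them divide P (all give nonzero remainder).
Monic irreducibles of degree 3 over GF(2): θ^3 + θ + 1, θ^3 + θ^2 + 1.
None of them divide P (all give nonzero remainder).
No irreducible factor of degree ≤ 3 exists, so P is irreducible over GF(2).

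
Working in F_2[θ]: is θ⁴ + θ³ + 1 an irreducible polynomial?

Yes

Write h(θ) = θ⁴ + θ³ + 1.
Check for roots in F_2: h(0) = 1; h(1) = 1.
No roots, so no linear factors.
Monic irreducibles of degree 2 over GF(2): θ² + θ + 1.
None of them divide h (all give nonzero remainder).
No irreducible factor of degree ≤ 2 exists, so h is irreducible over GF(2).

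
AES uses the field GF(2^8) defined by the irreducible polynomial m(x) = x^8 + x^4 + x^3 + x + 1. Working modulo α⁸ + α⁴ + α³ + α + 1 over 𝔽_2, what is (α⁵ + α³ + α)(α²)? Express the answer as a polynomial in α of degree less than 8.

Multiply in 𝔽_2[α]: (α⁵ + α³ + α)·(α²) = α⁷ + α⁵ + α³.
Reduced: α⁷ + α⁵ + α³.

α^7 + α^5 + α^3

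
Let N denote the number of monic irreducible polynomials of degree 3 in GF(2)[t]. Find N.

Gauss's count: N_{2}(3) = (1/3) Σ_{d|3} μ(3/d)·2^d.
Divisors of 3: 1, 3; μ(3/d) for each: -1, 1.
Σ = − 2^1 + 2^3 = 6.
N = 6/3 = 2.

2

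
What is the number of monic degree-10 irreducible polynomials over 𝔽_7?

28245840

Gauss's count: N_{7}(10) = (1/10) Σ_{d|10} μ(10/d)·7^d.
Divisors of 10: 1, 2, 5, 10; μ(10/d) for each: 1, -1, -1, 1.
Σ = 7^1 − 7^2 − 7^5 + 7^10 = 282458400.
N = 282458400/10 = 28245840.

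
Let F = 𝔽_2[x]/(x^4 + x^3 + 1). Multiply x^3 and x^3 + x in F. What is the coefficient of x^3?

Multiply in 𝔽_2[x]: (x^3)·(x^3 + x) = x^6 + x^4.
Reduce using x^4 ≡ x^3 + 1 (mod x^4 + x^3 + 1).
Reduced: x^2 + x.

0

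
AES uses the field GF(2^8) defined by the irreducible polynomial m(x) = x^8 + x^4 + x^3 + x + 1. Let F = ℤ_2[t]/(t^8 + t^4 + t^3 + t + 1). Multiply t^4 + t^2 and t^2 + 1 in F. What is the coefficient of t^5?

Multiply in ℤ_2[t]: (t^4 + t^2)·(t^2 + 1) = t^6 + t^2.
Reduced: t^6 + t^2.

0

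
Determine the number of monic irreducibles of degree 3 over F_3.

8

Gauss's count: N_{3}(3) = (1/3) Σ_{d|3} μ(3/d)·3^d.
Divisors of 3: 1, 3; μ(3/d) for each: -1, 1.
Σ = − 3^1 + 3^3 = 24.
N = 24/3 = 8.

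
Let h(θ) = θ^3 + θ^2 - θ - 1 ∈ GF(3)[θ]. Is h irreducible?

No

Check for roots in GF(3): h(0) = 2; h(1) = 0 → root; h(2) = 0 → root.
h(1) = 0, so (θ − 1) divides h(θ); h is reducible.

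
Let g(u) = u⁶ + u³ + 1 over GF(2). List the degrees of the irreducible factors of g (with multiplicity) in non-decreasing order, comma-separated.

6

Roots in GF(2): g(0) = 1; g(1) = 1.
Complete factorization: g(u) = (u⁶ + u³ + 1).
Factor degrees with multiplicity: 6 = 6.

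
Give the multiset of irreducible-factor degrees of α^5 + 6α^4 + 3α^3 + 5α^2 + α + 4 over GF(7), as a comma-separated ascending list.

2, 3

Write h(α) = α^5 + 6α^4 + 3α^3 + 5α^2 + α + 4.
Complete factorization: h(α) = (α^2 + 5α + 3)·(α^3 + α^2 + 2α + 6).
Factor degrees with multiplicity: 2 + 3 = 5.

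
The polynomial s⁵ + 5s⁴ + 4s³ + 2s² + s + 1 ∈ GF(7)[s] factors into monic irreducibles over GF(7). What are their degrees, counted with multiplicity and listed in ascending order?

1, 1, 1, 2

Write g(s) = s⁵ + 5s⁴ + 4s³ + 2s² + s + 1.
Linear factors from roots: (s + 6), (s + 3).
Complete factorization: g(s) = (s + 3)·(s + 6)^2·(s² + 4s + 5).
Factor degrees with multiplicity: 1 + 1 + 1 + 2 = 5.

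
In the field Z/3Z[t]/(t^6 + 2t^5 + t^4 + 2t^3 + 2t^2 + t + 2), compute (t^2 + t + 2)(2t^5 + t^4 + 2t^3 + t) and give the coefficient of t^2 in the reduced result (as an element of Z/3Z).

1

Multiply in Z/3Z[t]: (t^2 + t + 2)·(2t^5 + t^4 + 2t^3 + t) = 2t^7 + t^5 + t^4 + 2t^3 + t^2 + 2t.
Reduce using t^6 ≡ t^5 + 2t^4 + t^3 + t^2 + 2t + 1 (mod t^6 + 2t^5 + t^4 + 2t^3 + 2t^2 + t + 2).
Reduced: t^5 + t^4 + t^2 + 2t + 2.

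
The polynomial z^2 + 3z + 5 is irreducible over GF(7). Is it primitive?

Yes

Write f(z) = z^2 + 3z + 5.
|GF(7^2)^×| = 7^2 − 1 = 48. Prime factorization: 48 = 2^4·3.
f is primitive ⇔ z has order 48 in GF(7)[z]/(f), i.e. z^(48/q) ≠ 1 for each prime q | 48.
z^(24) mod f = 6.
z^(16) mod f = 4.
None equal 1, so z has full order 48; f is primitive.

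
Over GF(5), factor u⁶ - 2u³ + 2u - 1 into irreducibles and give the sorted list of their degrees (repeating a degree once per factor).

1, 1, 1, 1, 2

Write g(u) = u⁶ - 2u³ + 2u - 1.
Roots in GF(5): g(0) = 4; g(1) = 0 → root; g(2) = 1; g(3) = 0 → root; g(4) = 0 → root.
Linear factors from roots: (u - 1), (u + 2), (u + 1).
Complete factorization: g(u) = (u + 2)·(u - 1)·(u + 1)^2·(u² + 2u - 2).
Factor degrees with multiplicity: 1 + 1 + 1 + 1 + 2 = 6.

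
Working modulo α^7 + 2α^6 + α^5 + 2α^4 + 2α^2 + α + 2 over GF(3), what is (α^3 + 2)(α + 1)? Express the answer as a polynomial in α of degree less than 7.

Multiply in GF(3)[α]: (α^3 + 2)·(α + 1) = α^4 + α^3 + 2α + 2.
Reduced: α^4 + α^3 + 2α + 2.

α^4 + α^3 + 2α + 2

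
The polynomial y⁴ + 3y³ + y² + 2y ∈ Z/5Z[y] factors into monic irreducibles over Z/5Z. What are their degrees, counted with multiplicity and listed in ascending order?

1, 3

Write h(y) = y⁴ + 3y³ + y² + 2y.
Roots in Z/5Z: h(0) = 0 → root; h(1) = 2; h(2) = 3; h(3) = 2; h(4) = 2.
Linear factors from roots: (y).
Complete factorization: h(y) = (y)·(y³ + 3y² + y + 2).
Factor degrees with multiplicity: 1 + 3 = 4.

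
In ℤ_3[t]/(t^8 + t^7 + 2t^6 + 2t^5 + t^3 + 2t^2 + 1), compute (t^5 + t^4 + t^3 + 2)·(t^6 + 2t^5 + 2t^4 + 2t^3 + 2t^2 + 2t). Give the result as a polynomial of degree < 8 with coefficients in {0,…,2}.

t^7 + t^6 + t^4 + 2t^3 + t^2 + 1

Multiply in ℤ_3[t]: (t^5 + t^4 + t^3 + 2)·(t^6 + 2t^5 + 2t^4 + 2t^3 + 2t^2 + 2t) = t^11 + 2t^9 + 2t^6 + 2t^5 + t^3 + t^2 + t.
Reduce using t^8 ≡ 2t^7 + t^6 + t^5 + 2t^3 + t^2 + 2 (mod t^8 + t^7 + 2t^6 + 2t^5 + t^3 + 2t^2 + 1).
Reduced: t^7 + t^6 + t^4 + 2t^3 + t^2 + 1.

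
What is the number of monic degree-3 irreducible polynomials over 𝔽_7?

112

x^(7^3) − x is the product of all monic irreducibles of degree dividing 3; Möbius inversion gives N = (1/3) Σ μ(3/d)·7^d.
Divisors of 3: 1, 3; μ(3/d) for each: -1, 1.
Σ = − 7^1 + 7^3 = 336.
N = 336/3 = 112.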